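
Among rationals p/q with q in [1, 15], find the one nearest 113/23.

59/12

Expand x = 113/23 as a continued fraction with the Euclidean algorithm:
  113 = 4*23 + 21, so a_0 = 4.
  23 = 1*21 + 2, so a_1 = 1.
  21 = 10*2 + 1, so a_2 = 10.
  2 = 2*1 + 0, so a_3 = 2.
so x = [4; 1, 10, 2].
Convergents (p_i = a_i*p_{i-1} + p_{i-2}, q_i = a_i*q_{i-1} + q_{i-2} with p_{-2}=0, p_{-1}=1, q_{-2}=1, q_{-1}=0), until the denominator exceeds 15:
  i=0: a_0=4, p_0 = 4*1 + 0 = 4, q_0 = 4*0 + 1 = 1.
  i=1: a_1=1, p_1 = 1*4 + 1 = 5, q_1 = 1*1 + 0 = 1.
  i=2: a_2=10, p_2 = 10*5 + 4 = 54, q_2 = 10*1 + 1 = 11.
  i=3: a_3=2, p_3 = 2*54 + 5 = 113, q_3 = 2*11 + 1 = 23.
q_3 = 23 > 15, so the last convergent with denominator <= 15 is p_2/q_2 = 54/11.
The closest fraction with denominator <= 15 is either p_2/q_2 or the intermediate fraction (k*p_2 + p_1)/(k*q_2 + q_1) with the largest k >= 1 whose denominator stays <= 15; these approach x as k grows, and every other convergent or intermediate fraction in range is farther away.
Largest k: floor((15 - q_1)/q_2) = floor((15 - 1)/11) = 1.
That gives (1*54 + 5)/(1*11 + 1) = 59/12.
Compare the errors: |x - 54/11| = |113*11 - 54*23|/(23*11) = 1/253, and |x - 59/12| = |113*12 - 59*23|/(23*12) = 1/276.
Cross-multiplying, 1*253 = 253 < 276 = 1*276, so 1/276 is smaller: the intermediate fraction 59/12 is closer to x than 54/11.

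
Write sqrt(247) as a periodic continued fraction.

[15; (1, 2, 1, 1, 9, 1, 9, 1, 1, 2, 1, 30)]

Write x_i = (sqrt(247) + m_i)/d_i with (m_0, d_0) = (0, 1). a_0 = floor(sqrt(247)) = 15, since 15^2 = 225 <= 247 < 256 = 16^2.
Iterate m_{i+1} = d_i*a_i - m_i, d_{i+1} = (247 - m_{i+1}^2)/d_i, a_{i+1} = floor((a_0 + m_{i+1})/d_{i+1}):
  m_1 = 1*15 - 0 = 15, d_1 = (247 - 15^2)/1 = 22/1 = 22, a_1 = floor((15 + 15)/22) = 1.
  m_2 = 22*1 - 15 = 7, d_2 = (247 - 7^2)/22 = 198/22 = 9, a_2 = floor((15 + 7)/9) = 2.
  m_3 = 9*2 - 7 = 11, d_3 = (247 - 11^2)/9 = 126/9 = 14, a_3 = floor((15 + 11)/14) = 1.
  m_4 = 14*1 - 11 = 3, d_4 = (247 - 3^2)/14 = 238/14 = 17, a_4 = floor((15 + 3)/17) = 1.
  m_5 = 17*1 - 3 = 14, d_5 = (247 - 14^2)/17 = 51/17 = 3, a_5 = floor((15 + 14)/3) = 9.
  m_6 = 3*9 - 14 = 13, d_6 = (247 - 13^2)/3 = 78/3 = 26, a_6 = floor((15 + 13)/26) = 1.
  m_7 = 26*1 - 13 = 13, d_7 = (247 - 13^2)/26 = 78/26 = 3, a_7 = floor((15 + 13)/3) = 9.
  m_8 = 3*9 - 13 = 14, d_8 = (247 - 14^2)/3 = 51/3 = 17, a_8 = floor((15 + 14)/17) = 1.
  m_9 = 17*1 - 14 = 3, d_9 = (247 - 3^2)/17 = 238/17 = 14, a_9 = floor((15 + 3)/14) = 1.
  m_10 = 14*1 - 3 = 11, d_10 = (247 - 11^2)/14 = 126/14 = 9, a_10 = floor((15 + 11)/9) = 2.
  m_11 = 9*2 - 11 = 7, d_11 = (247 - 7^2)/9 = 198/9 = 22, a_11 = floor((15 + 7)/22) = 1.
  m_12 = 22*1 - 7 = 15, d_12 = (247 - 15^2)/22 = 22/22 = 1, a_12 = floor((15 + 15)/1) = 30.
  m_13 = 1*30 - 15 = 15, d_13 = (247 - 15^2)/1 = 22/1 = 22: (m_13, d_13) = (m_1, d_1) = (15, 22), so from here the quotients repeat a_1, ..., a_12; the period length is 12.
Hence the expansion of sqrt(247) is a_0 = 15 followed by the repeating block 1, 2, 1, 1, 9, 1, 9, 1, 1, 2, 1, 30 (period 12).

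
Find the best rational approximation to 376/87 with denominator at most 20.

Expand x = 376/87 as a continued fraction with the Euclidean algorithm:
  376 = 4*87 + 28, so a_0 = 4.
  87 = 3*28 + 3, so a_1 = 3.
  28 = 9*3 + 1, so a_2 = 9.
  3 = 3*1 + 0, so a_3 = 3.
so x = [4; 3, 9, 3].
Convergents (p_i = a_i*p_{i-1} + p_{i-2}, q_i = a_i*q_{i-1} + q_{i-2} with p_{-2}=0, p_{-1}=1, q_{-2}=1, q_{-1}=0), until the denominator exceeds 20:
  i=0: a_0=4, p_0 = 4*1 + 0 = 4, q_0 = 4*0 + 1 = 1.
  i=1: a_1=3, p_1 = 3*4 + 1 = 13, q_1 = 3*1 + 0 = 3.
  i=2: a_2=9, p_2 = 9*13 + 4 = 121, q_2 = 9*3 + 1 = 28.
q_2 = 28 > 20, so the last convergent with denominator <= 20 is p_1/q_1 = 13/3.
The closest fraction with denominator <= 20 is either p_1/q_1 or the intermediate fraction (k*p_1 + p_0)/(k*q_1 + q_0) with the largest k >= 1 whose denominator stays <= 20; these approach x as k grows, and every other convergent or intermediate fraction in range is farther away.
Largest k: floor((20 - q_0)/q_1) = floor((20 - 1)/3) = 6.
That gives (6*13 + 4)/(6*3 + 1) = 82/19.
Compare the errors: |x - 13/3| = |376*3 - 13*87|/(87*3) = 3/261, and |x - 82/19| = |376*19 - 82*87|/(87*19) = 10/1653.
Cross-multiplying, 10*261 = 2610 < 4959 = 3*1653, so 10/1653 is smaller: the intermediate fraction 82/19 is closer to x than 13/3.

82/19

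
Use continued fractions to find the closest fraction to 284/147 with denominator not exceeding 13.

Expand x = 284/147 as a continued fraction with the Euclidean algorithm:
  284 = 1*147 + 137, so a_0 = 1.
  147 = 1*137 + 10, so a_1 = 1.
  137 = 13*10 + 7, so a_2 = 13.
  10 = 1*7 + 3, so a_3 = 1.
  7 = 2*3 + 1, so a_4 = 2.
  3 = 3*1 + 0, so a_5 = 3.
so x = [1; 1, 13, 1, 2, 3].
Convergents (p_i = a_i*p_{i-1} + p_{i-2}, q_i = a_i*q_{i-1} + q_{i-2} with p_{-2}=0, p_{-1}=1, q_{-2}=1, q_{-1}=0), until the denominator exceeds 13:
  i=0: a_0=1, p_0 = 1*1 + 0 = 1, q_0 = 1*0 + 1 = 1.
  i=1: a_1=1, p_1 = 1*1 + 1 = 2, q_1 = 1*1 + 0 = 1.
  i=2: a_2=13, p_2 = 13*2 + 1 = 27, q_2 = 13*1 + 1 = 14.
q_2 = 14 > 13, so the last convergent with denominator <= 13 is p_1/q_1 = 2/1.
The closest fraction with denominator <= 13 is either p_1/q_1 or the intermediate fraction (k*p_1 + p_0)/(k*q_1 + q_0) with the largest k >= 1 whose denominator stays <= 13; these approach x as k grows, and every other convergent or intermediate fraction in range is farther away.
Largest k: floor((13 - q_0)/q_1) = floor((13 - 1)/1) = 12.
That gives (12*2 + 1)/(12*1 + 1) = 25/13.
Compare the errors: |x - 2/1| = |284*1 - 2*147|/(147*1) = 10/147, and |x - 25/13| = |284*13 - 25*147|/(147*13) = 17/1911.
Cross-multiplying, 17*147 = 2499 < 19110 = 10*1911, so 17/1911 is smaller: the intermediate fraction 25/13 is closer to x than 2/1.

25/13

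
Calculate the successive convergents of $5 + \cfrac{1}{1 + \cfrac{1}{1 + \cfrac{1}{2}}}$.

5/1, 6/1, 11/2, 28/5

Using the convergent recurrence p_i = a_i*p_{i-1} + p_{i-2}, q_i = a_i*q_{i-1} + q_{i-2} with p_{-2}=0, p_{-1}=1, q_{-2}=1, q_{-1}=0:
  i=0: a_0=5, p_0 = 5*1 + 0 = 5, q_0 = 5*0 + 1 = 1.
  i=1: a_1=1, p_1 = 1*5 + 1 = 6, q_1 = 1*1 + 0 = 1.
  i=2: a_2=1, p_2 = 1*6 + 5 = 11, q_2 = 1*1 + 1 = 2.
  i=3: a_3=2, p_3 = 2*11 + 6 = 28, q_3 = 2*2 + 1 = 5.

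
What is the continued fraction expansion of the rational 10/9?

Run the Euclidean algorithm on 10 and 9; the successive quotients are the partial quotients a_0, a_1, ... (each step inverts the fractional part left over by the previous one):
  10 = 1*9 + 1, so a_0 = 1.
  9 = 9*1 + 0, so a_1 = 9.
The remainder reaches 0 after 2 divisions, so the expansion has 2 partial quotients, read off in order.

[1; 9]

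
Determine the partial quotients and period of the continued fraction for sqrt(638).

Write x_i = (sqrt(638) + m_i)/d_i with (m_0, d_0) = (0, 1). a_0 = floor(sqrt(638)) = 25, since 25^2 = 625 <= 638 < 676 = 26^2.
Iterate m_{i+1} = d_i*a_i - m_i, d_{i+1} = (638 - m_{i+1}^2)/d_i, a_{i+1} = floor((a_0 + m_{i+1})/d_{i+1}):
  m_1 = 1*25 - 0 = 25, d_1 = (638 - 25^2)/1 = 13/1 = 13, a_1 = floor((25 + 25)/13) = 3.
  m_2 = 13*3 - 25 = 14, d_2 = (638 - 14^2)/13 = 442/13 = 34, a_2 = floor((25 + 14)/34) = 1.
  m_3 = 34*1 - 14 = 20, d_3 = (638 - 20^2)/34 = 238/34 = 7, a_3 = floor((25 + 20)/7) = 6.
  m_4 = 7*6 - 20 = 22, d_4 = (638 - 22^2)/7 = 154/7 = 22, a_4 = floor((25 + 22)/22) = 2.
  m_5 = 22*2 - 22 = 22, d_5 = (638 - 22^2)/22 = 154/22 = 7, a_5 = floor((25 + 22)/7) = 6.
  m_6 = 7*6 - 22 = 20, d_6 = (638 - 20^2)/7 = 238/7 = 34, a_6 = floor((25 + 20)/34) = 1.
  m_7 = 34*1 - 20 = 14, d_7 = (638 - 14^2)/34 = 442/34 = 13, a_7 = floor((25 + 14)/13) = 3.
  m_8 = 13*3 - 14 = 25, d_8 = (638 - 25^2)/13 = 13/13 = 1, a_8 = floor((25 + 25)/1) = 50.
  m_9 = 1*50 - 25 = 25, d_9 = (638 - 25^2)/1 = 13/1 = 13: (m_9, d_9) = (m_1, d_1) = (25, 13), so from here the quotients repeat a_1, ..., a_8; the period length is 8.
Hence the expansion of sqrt(638) is a_0 = 25 followed by the repeating block 3, 1, 6, 2, 6, 1, 3, 50 (period 8).

[25; (3, 1, 6, 2, 6, 1, 3, 50)]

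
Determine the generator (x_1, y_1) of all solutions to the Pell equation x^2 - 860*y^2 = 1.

(x, y) = (3871, 132)

First expand sqrt(860) as a continued fraction. With x_i = (sqrt(860) + m_i)/d_i and (m_0, d_0) = (0, 1): a_0 = floor(sqrt(860)) = 29, since 29^2 = 841 <= 860 < 900 = 30^2.
Iterate m_{i+1} = d_i*a_i - m_i, d_{i+1} = (860 - m_{i+1}^2)/d_i, a_{i+1} = floor((a_0 + m_{i+1})/d_{i+1}):
  m_1 = 1*29 - 0 = 29, d_1 = (860 - 29^2)/1 = 19/1 = 19, a_1 = floor((29 + 29)/19) = 3.
  m_2 = 19*3 - 29 = 28, d_2 = (860 - 28^2)/19 = 76/19 = 4, a_2 = floor((29 + 28)/4) = 14.
  m_3 = 4*14 - 28 = 28, d_3 = (860 - 28^2)/4 = 76/4 = 19, a_3 = floor((29 + 28)/19) = 3.
  m_4 = 19*3 - 28 = 29, d_4 = (860 - 29^2)/19 = 19/19 = 1, a_4 = floor((29 + 29)/1) = 58.
  m_5 = 1*58 - 29 = 29, d_5 = (860 - 29^2)/1 = 19/1 = 19: (m_5, d_5) = (m_1, d_1) = (29, 19), so from here the quotients repeat a_1, ..., a_4; the period length is 4.
So sqrt(860) = [29; (3, 14, 3, 58)] with period length k = 4.
k is even, so the fundamental solution of x^2 - 860y^2 = 1 is (p_{k-1}, q_{k-1}) = (p_3, q_3); compute convergents through index 3.
Convergents (p_i = a_i*p_{i-1} + p_{i-2}, q_i = a_i*q_{i-1} + q_{i-2} with p_{-2}=0, p_{-1}=1, q_{-2}=1, q_{-1}=0):
  i=0: a_0=29, p_0 = 29*1 + 0 = 29, q_0 = 29*0 + 1 = 1.
  i=1: a_1=3, p_1 = 3*29 + 1 = 88, q_1 = 3*1 + 0 = 3.
  i=2: a_2=14, p_2 = 14*88 + 29 = 1261, q_2 = 14*3 + 1 = 43.
  i=3: a_3=3, p_3 = 3*1261 + 88 = 3871, q_3 = 3*43 + 3 = 132.
Check: 3871^2 - 860*132^2 = 14984641 - 14984640 = 1, so (x, y) = (3871, 132) solves the equation, and by the theorem it is the least positive solution.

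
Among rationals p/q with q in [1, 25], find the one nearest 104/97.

Expand x = 104/97 as a continued fraction with the Euclidean algorithm:
  104 = 1*97 + 7, so a_0 = 1.
  97 = 13*7 + 6, so a_1 = 13.
  7 = 1*6 + 1, so a_2 = 1.
  6 = 6*1 + 0, so a_3 = 6.
so x = [1; 13, 1, 6].
Convergents (p_i = a_i*p_{i-1} + p_{i-2}, q_i = a_i*q_{i-1} + q_{i-2} with p_{-2}=0, p_{-1}=1, q_{-2}=1, q_{-1}=0), until the denominator exceeds 25:
  i=0: a_0=1, p_0 = 1*1 + 0 = 1, q_0 = 1*0 + 1 = 1.
  i=1: a_1=13, p_1 = 13*1 + 1 = 14, q_1 = 13*1 + 0 = 13.
  i=2: a_2=1, p_2 = 1*14 + 1 = 15, q_2 = 1*13 + 1 = 14.
  i=3: a_3=6, p_3 = 6*15 + 14 = 104, q_3 = 6*14 + 13 = 97.
q_3 = 97 > 25, so the last convergent with denominator <= 25 is p_2/q_2 = 15/14.
The closest fraction with denominator <= 25 is either p_2/q_2 or the intermediate fraction (k*p_2 + p_1)/(k*q_2 + q_1) with the largest k >= 1 whose denominator stays <= 25; these approach x as k grows, and every other convergent or intermediate fraction in range is farther away.
Largest k: floor((25 - q_1)/q_2) = floor((25 - 13)/14) = 0.
Since k = 0, no intermediate fraction beyond p_2/q_2 has denominator <= 25, so the convergent 15/14 is the closest (its error is |104*14 - 15*97|/(97*14) = 1/1358).

15/14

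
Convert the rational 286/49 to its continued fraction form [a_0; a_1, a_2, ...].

[5; 1, 5, 8]

Run the Euclidean algorithm on 286 and 49; the successive quotients are the partial quotients a_0, a_1, ... (each step inverts the fractional part left over by the previous one):
  286 = 5*49 + 41, so a_0 = 5.
  49 = 1*41 + 8, so a_1 = 1.
  41 = 5*8 + 1, so a_2 = 5.
  8 = 8*1 + 0, so a_3 = 8.
The remainder reaches 0 after 4 divisions, so the expansion has 4 partial quotients, read off in order.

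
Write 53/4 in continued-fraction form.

[13; 4]

Run the Euclidean algorithm on 53 and 4; the successive quotients are the partial quotients a_0, a_1, ... (each step inverts the fractional part left over by the previous one):
  53 = 13*4 + 1, so a_0 = 13.
  4 = 4*1 + 0, so a_1 = 4.
The remainder reaches 0 after 2 divisions, so the expansion has 2 partial quotients, read off in order.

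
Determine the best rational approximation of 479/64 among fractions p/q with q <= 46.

247/33

Expand x = 479/64 as a continued fraction with the Euclidean algorithm:
  479 = 7*64 + 31, so a_0 = 7.
  64 = 2*31 + 2, so a_1 = 2.
  31 = 15*2 + 1, so a_2 = 15.
  2 = 2*1 + 0, so a_3 = 2.
so x = [7; 2, 15, 2].
Convergents (p_i = a_i*p_{i-1} + p_{i-2}, q_i = a_i*q_{i-1} + q_{i-2} with p_{-2}=0, p_{-1}=1, q_{-2}=1, q_{-1}=0), until the denominator exceeds 46:
  i=0: a_0=7, p_0 = 7*1 + 0 = 7, q_0 = 7*0 + 1 = 1.
  i=1: a_1=2, p_1 = 2*7 + 1 = 15, q_1 = 2*1 + 0 = 2.
  i=2: a_2=15, p_2 = 15*15 + 7 = 232, q_2 = 15*2 + 1 = 31.
  i=3: a_3=2, p_3 = 2*232 + 15 = 479, q_3 = 2*31 + 2 = 64.
q_3 = 64 > 46, so the last convergent with denominator <= 46 is p_2/q_2 = 232/31.
The closest fraction with denominator <= 46 is either p_2/q_2 or the intermediate fraction (k*p_2 + p_1)/(k*q_2 + q_1) with the largest k >= 1 whose denominator stays <= 46; these approach x as k grows, and every other convergent or intermediate fraction in range is farther away.
Largest k: floor((46 - q_1)/q_2) = floor((46 - 2)/31) = 1.
That gives (1*232 + 15)/(1*31 + 2) = 247/33.
Compare the errors: |x - 232/31| = |479*31 - 232*64|/(64*31) = 1/1984, and |x - 247/33| = |479*33 - 247*64|/(64*33) = 1/2112.
Cross-multiplying, 1*1984 = 1984 < 2112 = 1*2112, so 1/2112 is smaller: the intermediate fraction 247/33 is closer to x than 232/31.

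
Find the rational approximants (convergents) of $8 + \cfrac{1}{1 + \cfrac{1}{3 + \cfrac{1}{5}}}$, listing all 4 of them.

Using the convergent recurrence p_i = a_i*p_{i-1} + p_{i-2}, q_i = a_i*q_{i-1} + q_{i-2} with p_{-2}=0, p_{-1}=1, q_{-2}=1, q_{-1}=0:
  i=0: a_0=8, p_0 = 8*1 + 0 = 8, q_0 = 8*0 + 1 = 1.
  i=1: a_1=1, p_1 = 1*8 + 1 = 9, q_1 = 1*1 + 0 = 1.
  i=2: a_2=3, p_2 = 3*9 + 8 = 35, q_2 = 3*1 + 1 = 4.
  i=3: a_3=5, p_3 = 5*35 + 9 = 184, q_3 = 5*4 + 1 = 21.

8/1, 9/1, 35/4, 184/21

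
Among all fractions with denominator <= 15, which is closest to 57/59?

14/15

Expand x = 57/59 as a continued fraction with the Euclidean algorithm:
  57 = 0*59 + 57, so a_0 = 0.
  59 = 1*57 + 2, so a_1 = 1.
  57 = 28*2 + 1, so a_2 = 28.
  2 = 2*1 + 0, so a_3 = 2.
so x = [0; 1, 28, 2].
Convergents (p_i = a_i*p_{i-1} + p_{i-2}, q_i = a_i*q_{i-1} + q_{i-2} with p_{-2}=0, p_{-1}=1, q_{-2}=1, q_{-1}=0), until the denominator exceeds 15:
  i=0: a_0=0, p_0 = 0*1 + 0 = 0, q_0 = 0*0 + 1 = 1.
  i=1: a_1=1, p_1 = 1*0 + 1 = 1, q_1 = 1*1 + 0 = 1.
  i=2: a_2=28, p_2 = 28*1 + 0 = 28, q_2 = 28*1 + 1 = 29.
q_2 = 29 > 15, so the last convergent with denominator <= 15 is p_1/q_1 = 1/1.
The closest fraction with denominator <= 15 is either p_1/q_1 or the intermediate fraction (k*p_1 + p_0)/(k*q_1 + q_0) with the largest k >= 1 whose denominator stays <= 15; these approach x as k grows, and every other convergent or intermediate fraction in range is farther away.
Largest k: floor((15 - q_0)/q_1) = floor((15 - 1)/1) = 14.
That gives (14*1 + 0)/(14*1 + 1) = 14/15.
Compare the errors: |x - 1/1| = |57*1 - 1*59|/(59*1) = 2/59, and |x - 14/15| = |57*15 - 14*59|/(59*15) = 29/885.
Cross-multiplying, 29*59 = 1711 < 1770 = 2*885, so 29/885 is smaller: the intermediate fraction 14/15 is closer to x than 1/1.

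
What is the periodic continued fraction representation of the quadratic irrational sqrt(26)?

Write x_i = (sqrt(26) + m_i)/d_i with (m_0, d_0) = (0, 1). a_0 = floor(sqrt(26)) = 5, since 5^2 = 25 <= 26 < 36 = 6^2.
Iterate m_{i+1} = d_i*a_i - m_i, d_{i+1} = (26 - m_{i+1}^2)/d_i, a_{i+1} = floor((a_0 + m_{i+1})/d_{i+1}):
  m_1 = 1*5 - 0 = 5, d_1 = (26 - 5^2)/1 = 1/1 = 1, a_1 = floor((5 + 5)/1) = 10.
  m_2 = 1*10 - 5 = 5, d_2 = (26 - 5^2)/1 = 1/1 = 1: (m_2, d_2) = (m_1, d_1) = (5, 1), so from here the quotient a_1 repeats; the period length is 1.
Hence the expansion of sqrt(26) is a_0 = 5 followed by the repeating block 10 (period 1).

[5; (10)]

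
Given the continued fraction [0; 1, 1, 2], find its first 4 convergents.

Using the convergent recurrence p_i = a_i*p_{i-1} + p_{i-2}, q_i = a_i*q_{i-1} + q_{i-2} with p_{-2}=0, p_{-1}=1, q_{-2}=1, q_{-1}=0:
  i=0: a_0=0, p_0 = 0*1 + 0 = 0, q_0 = 0*0 + 1 = 1.
  i=1: a_1=1, p_1 = 1*0 + 1 = 1, q_1 = 1*1 + 0 = 1.
  i=2: a_2=1, p_2 = 1*1 + 0 = 1, q_2 = 1*1 + 1 = 2.
  i=3: a_3=2, p_3 = 2*1 + 1 = 3, q_3 = 2*2 + 1 = 5.

0/1, 1/1, 1/2, 3/5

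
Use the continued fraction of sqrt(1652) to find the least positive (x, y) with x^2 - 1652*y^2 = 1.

First expand sqrt(1652) as a continued fraction. With x_i = (sqrt(1652) + m_i)/d_i and (m_0, d_0) = (0, 1): a_0 = floor(sqrt(1652)) = 40, since 40^2 = 1600 <= 1652 < 1681 = 41^2.
Iterate m_{i+1} = d_i*a_i - m_i, d_{i+1} = (1652 - m_{i+1}^2)/d_i, a_{i+1} = floor((a_0 + m_{i+1})/d_{i+1}):
  m_1 = 1*40 - 0 = 40, d_1 = (1652 - 40^2)/1 = 52/1 = 52, a_1 = floor((40 + 40)/52) = 1.
  m_2 = 52*1 - 40 = 12, d_2 = (1652 - 12^2)/52 = 1508/52 = 29, a_2 = floor((40 + 12)/29) = 1.
  m_3 = 29*1 - 12 = 17, d_3 = (1652 - 17^2)/29 = 1363/29 = 47, a_3 = floor((40 + 17)/47) = 1.
  m_4 = 47*1 - 17 = 30, d_4 = (1652 - 30^2)/47 = 752/47 = 16, a_4 = floor((40 + 30)/16) = 4.
  m_5 = 16*4 - 30 = 34, d_5 = (1652 - 34^2)/16 = 496/16 = 31, a_5 = floor((40 + 34)/31) = 2.
  m_6 = 31*2 - 34 = 28, d_6 = (1652 - 28^2)/31 = 868/31 = 28, a_6 = floor((40 + 28)/28) = 2.
  m_7 = 28*2 - 28 = 28, d_7 = (1652 - 28^2)/28 = 868/28 = 31, a_7 = floor((40 + 28)/31) = 2.
  m_8 = 31*2 - 28 = 34, d_8 = (1652 - 34^2)/31 = 496/31 = 16, a_8 = floor((40 + 34)/16) = 4.
  m_9 = 16*4 - 34 = 30, d_9 = (1652 - 30^2)/16 = 752/16 = 47, a_9 = floor((40 + 30)/47) = 1.
  m_10 = 47*1 - 30 = 17, d_10 = (1652 - 17^2)/47 = 1363/47 = 29, a_10 = floor((40 + 17)/29) = 1.
  m_11 = 29*1 - 17 = 12, d_11 = (1652 - 12^2)/29 = 1508/29 = 52, a_11 = floor((40 + 12)/52) = 1.
  m_12 = 52*1 - 12 = 40, d_12 = (1652 - 40^2)/52 = 52/52 = 1, a_12 = floor((40 + 40)/1) = 80.
  m_13 = 1*80 - 40 = 40, d_13 = (1652 - 40^2)/1 = 52/1 = 52: (m_13, d_13) = (m_1, d_1) = (40, 52), so from here the quotients repeat a_1, ..., a_12; the period length is 12.
So sqrt(1652) = [40; (1, 1, 1, 4, 2, 2, 2, 4, 1, 1, 1, 80)] with period length k = 12.
k is even, so the fundamental solution of x^2 - 1652y^2 = 1 is (p_{k-1}, q_{k-1}) = (p_11, q_11); compute convergents through index 11.
Convergents (p_i = a_i*p_{i-1} + p_{i-2}, q_i = a_i*q_{i-1} + q_{i-2} with p_{-2}=0, p_{-1}=1, q_{-2}=1, q_{-1}=0):
  i=0: a_0=40, p_0 = 40*1 + 0 = 40, q_0 = 40*0 + 1 = 1.
  i=1: a_1=1, p_1 = 1*40 + 1 = 41, q_1 = 1*1 + 0 = 1.
  i=2: a_2=1, p_2 = 1*41 + 40 = 81, q_2 = 1*1 + 1 = 2.
  i=3: a_3=1, p_3 = 1*81 + 41 = 122, q_3 = 1*2 + 1 = 3.
  i=4: a_4=4, p_4 = 4*122 + 81 = 569, q_4 = 4*3 + 2 = 14.
  i=5: a_5=2, p_5 = 2*569 + 122 = 1260, q_5 = 2*14 + 3 = 31.
  i=6: a_6=2, p_6 = 2*1260 + 569 = 3089, q_6 = 2*31 + 14 = 76.
  i=7: a_7=2, p_7 = 2*3089 + 1260 = 7438, q_7 = 2*76 + 31 = 183.
  i=8: a_8=4, p_8 = 4*7438 + 3089 = 32841, q_8 = 4*183 + 76 = 808.
  i=9: a_9=1, p_9 = 1*32841 + 7438 = 40279, q_9 = 1*808 + 183 = 991.
  i=10: a_10=1, p_10 = 1*40279 + 32841 = 73120, q_10 = 1*991 + 808 = 1799.
  i=11: a_11=1, p_11 = 1*73120 + 40279 = 113399, q_11 = 1*1799 + 991 = 2790.
Check: 113399^2 - 1652*2790^2 = 12859333201 - 12859333200 = 1, so (x, y) = (113399, 2790) solves the equation, and by the theorem it is the least positive solution.

(x, y) = (113399, 2790)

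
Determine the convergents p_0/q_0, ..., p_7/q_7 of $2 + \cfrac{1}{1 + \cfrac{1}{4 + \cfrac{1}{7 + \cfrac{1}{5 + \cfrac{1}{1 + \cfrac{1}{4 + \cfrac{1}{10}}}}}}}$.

Using the convergent recurrence p_i = a_i*p_{i-1} + p_{i-2}, q_i = a_i*q_{i-1} + q_{i-2} with p_{-2}=0, p_{-1}=1, q_{-2}=1, q_{-1}=0:
  i=0: a_0=2, p_0 = 2*1 + 0 = 2, q_0 = 2*0 + 1 = 1.
  i=1: a_1=1, p_1 = 1*2 + 1 = 3, q_1 = 1*1 + 0 = 1.
  i=2: a_2=4, p_2 = 4*3 + 2 = 14, q_2 = 4*1 + 1 = 5.
  i=3: a_3=7, p_3 = 7*14 + 3 = 101, q_3 = 7*5 + 1 = 36.
  i=4: a_4=5, p_4 = 5*101 + 14 = 519, q_4 = 5*36 + 5 = 185.
  i=5: a_5=1, p_5 = 1*519 + 101 = 620, q_5 = 1*185 + 36 = 221.
  i=6: a_6=4, p_6 = 4*620 + 519 = 2999, q_6 = 4*221 + 185 = 1069.
  i=7: a_7=10, p_7 = 10*2999 + 620 = 30610, q_7 = 10*1069 + 221 = 10911.

2/1, 3/1, 14/5, 101/36, 519/185, 620/221, 2999/1069, 30610/10911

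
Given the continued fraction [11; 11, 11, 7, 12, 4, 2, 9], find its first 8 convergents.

Using the convergent recurrence p_i = a_i*p_{i-1} + p_{i-2}, q_i = a_i*q_{i-1} + q_{i-2} with p_{-2}=0, p_{-1}=1, q_{-2}=1, q_{-1}=0:
  i=0: a_0=11, p_0 = 11*1 + 0 = 11, q_0 = 11*0 + 1 = 1.
  i=1: a_1=11, p_1 = 11*11 + 1 = 122, q_1 = 11*1 + 0 = 11.
  i=2: a_2=11, p_2 = 11*122 + 11 = 1353, q_2 = 11*11 + 1 = 122.
  i=3: a_3=7, p_3 = 7*1353 + 122 = 9593, q_3 = 7*122 + 11 = 865.
  i=4: a_4=12, p_4 = 12*9593 + 1353 = 116469, q_4 = 12*865 + 122 = 10502.
  i=5: a_5=4, p_5 = 4*116469 + 9593 = 475469, q_5 = 4*10502 + 865 = 42873.
  i=6: a_6=2, p_6 = 2*475469 + 116469 = 1067407, q_6 = 2*42873 + 10502 = 96248.
  i=7: a_7=9, p_7 = 9*1067407 + 475469 = 10082132, q_7 = 9*96248 + 42873 = 909105.

11/1, 122/11, 1353/122, 9593/865, 116469/10502, 475469/42873, 1067407/96248, 10082132/909105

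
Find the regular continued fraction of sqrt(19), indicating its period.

[4; (2, 1, 3, 1, 2, 8)]

Write x_i = (sqrt(19) + m_i)/d_i with (m_0, d_0) = (0, 1). a_0 = floor(sqrt(19)) = 4, since 4^2 = 16 <= 19 < 25 = 5^2.
Iterate m_{i+1} = d_i*a_i - m_i, d_{i+1} = (19 - m_{i+1}^2)/d_i, a_{i+1} = floor((a_0 + m_{i+1})/d_{i+1}):
  m_1 = 1*4 - 0 = 4, d_1 = (19 - 4^2)/1 = 3/1 = 3, a_1 = floor((4 + 4)/3) = 2.
  m_2 = 3*2 - 4 = 2, d_2 = (19 - 2^2)/3 = 15/3 = 5, a_2 = floor((4 + 2)/5) = 1.
  m_3 = 5*1 - 2 = 3, d_3 = (19 - 3^2)/5 = 10/5 = 2, a_3 = floor((4 + 3)/2) = 3.
  m_4 = 2*3 - 3 = 3, d_4 = (19 - 3^2)/2 = 10/2 = 5, a_4 = floor((4 + 3)/5) = 1.
  m_5 = 5*1 - 3 = 2, d_5 = (19 - 2^2)/5 = 15/5 = 3, a_5 = floor((4 + 2)/3) = 2.
  m_6 = 3*2 - 2 = 4, d_6 = (19 - 4^2)/3 = 3/3 = 1, a_6 = floor((4 + 4)/1) = 8.
  m_7 = 1*8 - 4 = 4, d_7 = (19 - 4^2)/1 = 3/1 = 3: (m_7, d_7) = (m_1, d_1) = (4, 3), so from here the quotients repeat a_1, ..., a_6; the period length is 6.
Hence the expansion of sqrt(19) is a_0 = 4 followed by the repeating block 2, 1, 3, 1, 2, 8 (period 6).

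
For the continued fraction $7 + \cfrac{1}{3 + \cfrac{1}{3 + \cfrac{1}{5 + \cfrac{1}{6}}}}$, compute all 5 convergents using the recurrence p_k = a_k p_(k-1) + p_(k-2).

7/1, 22/3, 73/10, 387/53, 2395/328

Using the convergent recurrence p_i = a_i*p_{i-1} + p_{i-2}, q_i = a_i*q_{i-1} + q_{i-2} with p_{-2}=0, p_{-1}=1, q_{-2}=1, q_{-1}=0:
  i=0: a_0=7, p_0 = 7*1 + 0 = 7, q_0 = 7*0 + 1 = 1.
  i=1: a_1=3, p_1 = 3*7 + 1 = 22, q_1 = 3*1 + 0 = 3.
  i=2: a_2=3, p_2 = 3*22 + 7 = 73, q_2 = 3*3 + 1 = 10.
  i=3: a_3=5, p_3 = 5*73 + 22 = 387, q_3 = 5*10 + 3 = 53.
  i=4: a_4=6, p_4 = 6*387 + 73 = 2395, q_4 = 6*53 + 10 = 328.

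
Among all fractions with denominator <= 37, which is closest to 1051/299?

116/33

Expand x = 1051/299 as a continued fraction with the Euclidean algorithm:
  1051 = 3*299 + 154, so a_0 = 3.
  299 = 1*154 + 145, so a_1 = 1.
  154 = 1*145 + 9, so a_2 = 1.
  145 = 16*9 + 1, so a_3 = 16.
  9 = 9*1 + 0, so a_4 = 9.
so x = [3; 1, 1, 16, 9].
Convergents (p_i = a_i*p_{i-1} + p_{i-2}, q_i = a_i*q_{i-1} + q_{i-2} with p_{-2}=0, p_{-1}=1, q_{-2}=1, q_{-1}=0), until the denominator exceeds 37:
  i=0: a_0=3, p_0 = 3*1 + 0 = 3, q_0 = 3*0 + 1 = 1.
  i=1: a_1=1, p_1 = 1*3 + 1 = 4, q_1 = 1*1 + 0 = 1.
  i=2: a_2=1, p_2 = 1*4 + 3 = 7, q_2 = 1*1 + 1 = 2.
  i=3: a_3=16, p_3 = 16*7 + 4 = 116, q_3 = 16*2 + 1 = 33.
  i=4: a_4=9, p_4 = 9*116 + 7 = 1051, q_4 = 9*33 + 2 = 299.
q_4 = 299 > 37, so the last convergent with denominator <= 37 is p_3/q_3 = 116/33.
The closest fraction with denominator <= 37 is either p_3/q_3 or the intermediate fraction (k*p_3 + p_2)/(k*q_3 + q_2) with the largest k >= 1 whose denominator stays <= 37; these approach x as k grows, and every other convergent or intermediate fraction in range is farther away.
Largest k: floor((37 - q_2)/q_3) = floor((37 - 2)/33) = 1.
That gives (1*116 + 7)/(1*33 + 2) = 123/35.
Compare the errors: |x - 116/33| = |1051*33 - 116*299|/(299*33) = 1/9867, and |x - 123/35| = |1051*35 - 123*299|/(299*35) = 8/10465.
Cross-multiplying, 1*10465 = 10465 < 78936 = 8*9867, so 1/9867 is smaller: the convergent 116/33 is closer to x than 123/35.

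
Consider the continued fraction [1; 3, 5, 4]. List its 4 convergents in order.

Using the convergent recurrence p_i = a_i*p_{i-1} + p_{i-2}, q_i = a_i*q_{i-1} + q_{i-2} with p_{-2}=0, p_{-1}=1, q_{-2}=1, q_{-1}=0:
  i=0: a_0=1, p_0 = 1*1 + 0 = 1, q_0 = 1*0 + 1 = 1.
  i=1: a_1=3, p_1 = 3*1 + 1 = 4, q_1 = 3*1 + 0 = 3.
  i=2: a_2=5, p_2 = 5*4 + 1 = 21, q_2 = 5*3 + 1 = 16.
  i=3: a_3=4, p_3 = 4*21 + 4 = 88, q_3 = 4*16 + 3 = 67.

1/1, 4/3, 21/16, 88/67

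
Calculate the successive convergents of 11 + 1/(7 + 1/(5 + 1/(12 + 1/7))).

Using the convergent recurrence p_i = a_i*p_{i-1} + p_{i-2}, q_i = a_i*q_{i-1} + q_{i-2} with p_{-2}=0, p_{-1}=1, q_{-2}=1, q_{-1}=0:
  i=0: a_0=11, p_0 = 11*1 + 0 = 11, q_0 = 11*0 + 1 = 1.
  i=1: a_1=7, p_1 = 7*11 + 1 = 78, q_1 = 7*1 + 0 = 7.
  i=2: a_2=5, p_2 = 5*78 + 11 = 401, q_2 = 5*7 + 1 = 36.
  i=3: a_3=12, p_3 = 12*401 + 78 = 4890, q_3 = 12*36 + 7 = 439.
  i=4: a_4=7, p_4 = 7*4890 + 401 = 34631, q_4 = 7*439 + 36 = 3109.

11/1, 78/7, 401/36, 4890/439, 34631/3109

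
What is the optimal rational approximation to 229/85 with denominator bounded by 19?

35/13

Expand x = 229/85 as a continued fraction with the Euclidean algorithm:
  229 = 2*85 + 59, so a_0 = 2.
  85 = 1*59 + 26, so a_1 = 1.
  59 = 2*26 + 7, so a_2 = 2.
  26 = 3*7 + 5, so a_3 = 3.
  7 = 1*5 + 2, so a_4 = 1.
  5 = 2*2 + 1, so a_5 = 2.
  2 = 2*1 + 0, so a_6 = 2.
so x = [2; 1, 2, 3, 1, 2, 2].
Convergents (p_i = a_i*p_{i-1} + p_{i-2}, q_i = a_i*q_{i-1} + q_{i-2} with p_{-2}=0, p_{-1}=1, q_{-2}=1, q_{-1}=0), until the denominator exceeds 19:
  i=0: a_0=2, p_0 = 2*1 + 0 = 2, q_0 = 2*0 + 1 = 1.
  i=1: a_1=1, p_1 = 1*2 + 1 = 3, q_1 = 1*1 + 0 = 1.
  i=2: a_2=2, p_2 = 2*3 + 2 = 8, q_2 = 2*1 + 1 = 3.
  i=3: a_3=3, p_3 = 3*8 + 3 = 27, q_3 = 3*3 + 1 = 10.
  i=4: a_4=1, p_4 = 1*27 + 8 = 35, q_4 = 1*10 + 3 = 13.
  i=5: a_5=2, p_5 = 2*35 + 27 = 97, q_5 = 2*13 + 10 = 36.
q_5 = 36 > 19, so the last convergent with denominator <= 19 is p_4/q_4 = 35/13.
The closest fraction with denominator <= 19 is either p_4/q_4 or the intermediate fraction (k*p_4 + p_3)/(k*q_4 + q_3) with the largest k >= 1 whose denominator stays <= 19; these approach x as k grows, and every other convergent or intermediate fraction in range is farther away.
Largest k: floor((19 - q_3)/q_4) = floor((19 - 10)/13) = 0.
Since k = 0, no intermediate fraction beyond p_4/q_4 has denominator <= 19, so the convergent 35/13 is the closest (its error is |229*13 - 35*85|/(85*13) = 2/1105).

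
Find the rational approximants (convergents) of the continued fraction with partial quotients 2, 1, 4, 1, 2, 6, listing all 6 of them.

2/1, 3/1, 14/5, 17/6, 48/17, 305/108

Using the convergent recurrence p_i = a_i*p_{i-1} + p_{i-2}, q_i = a_i*q_{i-1} + q_{i-2} with p_{-2}=0, p_{-1}=1, q_{-2}=1, q_{-1}=0:
  i=0: a_0=2, p_0 = 2*1 + 0 = 2, q_0 = 2*0 + 1 = 1.
  i=1: a_1=1, p_1 = 1*2 + 1 = 3, q_1 = 1*1 + 0 = 1.
  i=2: a_2=4, p_2 = 4*3 + 2 = 14, q_2 = 4*1 + 1 = 5.
  i=3: a_3=1, p_3 = 1*14 + 3 = 17, q_3 = 1*5 + 1 = 6.
  i=4: a_4=2, p_4 = 2*17 + 14 = 48, q_4 = 2*6 + 5 = 17.
  i=5: a_5=6, p_5 = 6*48 + 17 = 305, q_5 = 6*17 + 6 = 108.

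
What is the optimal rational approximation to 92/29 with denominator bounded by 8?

Expand x = 92/29 as a continued fraction with the Euclidean algorithm:
  92 = 3*29 + 5, so a_0 = 3.
  29 = 5*5 + 4, so a_1 = 5.
  5 = 1*4 + 1, so a_2 = 1.
  4 = 4*1 + 0, so a_3 = 4.
so x = [3; 5, 1, 4].
Convergents (p_i = a_i*p_{i-1} + p_{i-2}, q_i = a_i*q_{i-1} + q_{i-2} with p_{-2}=0, p_{-1}=1, q_{-2}=1, q_{-1}=0), until the denominator exceeds 8:
  i=0: a_0=3, p_0 = 3*1 + 0 = 3, q_0 = 3*0 + 1 = 1.
  i=1: a_1=5, p_1 = 5*3 + 1 = 16, q_1 = 5*1 + 0 = 5.
  i=2: a_2=1, p_2 = 1*16 + 3 = 19, q_2 = 1*5 + 1 = 6.
  i=3: a_3=4, p_3 = 4*19 + 16 = 92, q_3 = 4*6 + 5 = 29.
q_3 = 29 > 8, so the last convergent with denominator <= 8 is p_2/q_2 = 19/6.
The closest fraction with denominator <= 8 is either p_2/q_2 or the intermediate fraction (k*p_2 + p_1)/(k*q_2 + q_1) with the largest k >= 1 whose denominator stays <= 8; these approach x as k grows, and every other convergent or intermediate fraction in range is farther away.
Largest k: floor((8 - q_1)/q_2) = floor((8 - 5)/6) = 0.
Since k = 0, no intermediate fraction beyond p_2/q_2 has denominator <= 8, so the convergent 19/6 is the closest (its error is |92*6 - 19*29|/(29*6) = 1/174).

19/6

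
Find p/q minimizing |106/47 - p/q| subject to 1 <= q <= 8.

9/4

Expand x = 106/47 as a continued fraction with the Euclidean algorithm:
  106 = 2*47 + 12, so a_0 = 2.
  47 = 3*12 + 11, so a_1 = 3.
  12 = 1*11 + 1, so a_2 = 1.
  11 = 11*1 + 0, so a_3 = 11.
so x = [2; 3, 1, 11].
Convergents (p_i = a_i*p_{i-1} + p_{i-2}, q_i = a_i*q_{i-1} + q_{i-2} with p_{-2}=0, p_{-1}=1, q_{-2}=1, q_{-1}=0), until the denominator exceeds 8:
  i=0: a_0=2, p_0 = 2*1 + 0 = 2, q_0 = 2*0 + 1 = 1.
  i=1: a_1=3, p_1 = 3*2 + 1 = 7, q_1 = 3*1 + 0 = 3.
  i=2: a_2=1, p_2 = 1*7 + 2 = 9, q_2 = 1*3 + 1 = 4.
  i=3: a_3=11, p_3 = 11*9 + 7 = 106, q_3 = 11*4 + 3 = 47.
q_3 = 47 > 8, so the last convergent with denominator <= 8 is p_2/q_2 = 9/4.
The closest fraction with denominator <= 8 is either p_2/q_2 or the intermediate fraction (k*p_2 + p_1)/(k*q_2 + q_1) with the largest k >= 1 whose denominator stays <= 8; these approach x as k grows, and every other convergent or intermediate fraction in range is farther away.
Largest k: floor((8 - q_1)/q_2) = floor((8 - 3)/4) = 1.
That gives (1*9 + 7)/(1*4 + 3) = 16/7.
Compare the errors: |x - 9/4| = |106*4 - 9*47|/(47*4) = 1/188, and |x - 16/7| = |106*7 - 16*47|/(47*7) = 10/329.
Cross-multiplying, 1*329 = 329 < 1880 = 10*188, so 1/188 is smaller: the convergent 9/4 is closer to x than 16/7.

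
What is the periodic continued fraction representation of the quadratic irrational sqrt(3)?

Write x_i = (sqrt(3) + m_i)/d_i with (m_0, d_0) = (0, 1). a_0 = floor(sqrt(3)) = 1, since 1^2 = 1 <= 3 < 4 = 2^2.
Iterate m_{i+1} = d_i*a_i - m_i, d_{i+1} = (3 - m_{i+1}^2)/d_i, a_{i+1} = floor((a_0 + m_{i+1})/d_{i+1}):
  m_1 = 1*1 - 0 = 1, d_1 = (3 - 1^2)/1 = 2/1 = 2, a_1 = floor((1 + 1)/2) = 1.
  m_2 = 2*1 - 1 = 1, d_2 = (3 - 1^2)/2 = 2/2 = 1, a_2 = floor((1 + 1)/1) = 2.
  m_3 = 1*2 - 1 = 1, d_3 = (3 - 1^2)/1 = 2/1 = 2: (m_3, d_3) = (m_1, d_1) = (1, 2), so from here the quotients repeat a_1, a_2; the period length is 2.
Hence the expansion of sqrt(3) is a_0 = 1 followed by the repeating block 1, 2 (period 2).

[1; (1, 2)]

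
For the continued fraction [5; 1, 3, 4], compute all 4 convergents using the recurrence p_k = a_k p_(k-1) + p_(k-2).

5/1, 6/1, 23/4, 98/17

Using the convergent recurrence p_i = a_i*p_{i-1} + p_{i-2}, q_i = a_i*q_{i-1} + q_{i-2} with p_{-2}=0, p_{-1}=1, q_{-2}=1, q_{-1}=0:
  i=0: a_0=5, p_0 = 5*1 + 0 = 5, q_0 = 5*0 + 1 = 1.
  i=1: a_1=1, p_1 = 1*5 + 1 = 6, q_1 = 1*1 + 0 = 1.
  i=2: a_2=3, p_2 = 3*6 + 5 = 23, q_2 = 3*1 + 1 = 4.
  i=3: a_3=4, p_3 = 4*23 + 6 = 98, q_3 = 4*4 + 1 = 17.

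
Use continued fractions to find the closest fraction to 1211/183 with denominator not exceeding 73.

225/34

Expand x = 1211/183 as a continued fraction with the Euclidean algorithm:
  1211 = 6*183 + 113, so a_0 = 6.
  183 = 1*113 + 70, so a_1 = 1.
  113 = 1*70 + 43, so a_2 = 1.
  70 = 1*43 + 27, so a_3 = 1.
  43 = 1*27 + 16, so a_4 = 1.
  27 = 1*16 + 11, so a_5 = 1.
  16 = 1*11 + 5, so a_6 = 1.
  11 = 2*5 + 1, so a_7 = 2.
  5 = 5*1 + 0, so a_8 = 5.
so x = [6; 1, 1, 1, 1, 1, 1, 2, 5].
Convergents (p_i = a_i*p_{i-1} + p_{i-2}, q_i = a_i*q_{i-1} + q_{i-2} with p_{-2}=0, p_{-1}=1, q_{-2}=1, q_{-1}=0), until the denominator exceeds 73:
  i=0: a_0=6, p_0 = 6*1 + 0 = 6, q_0 = 6*0 + 1 = 1.
  i=1: a_1=1, p_1 = 1*6 + 1 = 7, q_1 = 1*1 + 0 = 1.
  i=2: a_2=1, p_2 = 1*7 + 6 = 13, q_2 = 1*1 + 1 = 2.
  i=3: a_3=1, p_3 = 1*13 + 7 = 20, q_3 = 1*2 + 1 = 3.
  i=4: a_4=1, p_4 = 1*20 + 13 = 33, q_4 = 1*3 + 2 = 5.
  i=5: a_5=1, p_5 = 1*33 + 20 = 53, q_5 = 1*5 + 3 = 8.
  i=6: a_6=1, p_6 = 1*53 + 33 = 86, q_6 = 1*8 + 5 = 13.
  i=7: a_7=2, p_7 = 2*86 + 53 = 225, q_7 = 2*13 + 8 = 34.
  i=8: a_8=5, p_8 = 5*225 + 86 = 1211, q_8 = 5*34 + 13 = 183.
q_8 = 183 > 73, so the last convergent with denominator <= 73 is p_7/q_7 = 225/34.
The closest fraction with denominator <= 73 is either p_7/q_7 or the intermediate fraction (k*p_7 + p_6)/(k*q_7 + q_6) with the largest k >= 1 whose denominator stays <= 73; these approach x as k grows, and every other convergent or intermediate fraction in range is farther away.
Largest k: floor((73 - q_6)/q_7) = floor((73 - 13)/34) = 1.
That gives (1*225 + 86)/(1*34 + 13) = 311/47.
Compare the errors: |x - 225/34| = |1211*34 - 225*183|/(183*34) = 1/6222, and |x - 311/47| = |1211*47 - 311*183|/(183*47) = 4/8601.
Cross-multiplying, 1*8601 = 8601 < 24888 = 4*6222, so 1/6222 is smaller: the convergent 225/34 is closer to x than 311/47.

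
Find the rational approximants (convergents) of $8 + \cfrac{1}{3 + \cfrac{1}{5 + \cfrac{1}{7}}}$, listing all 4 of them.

Using the convergent recurrence p_i = a_i*p_{i-1} + p_{i-2}, q_i = a_i*q_{i-1} + q_{i-2} with p_{-2}=0, p_{-1}=1, q_{-2}=1, q_{-1}=0:
  i=0: a_0=8, p_0 = 8*1 + 0 = 8, q_0 = 8*0 + 1 = 1.
  i=1: a_1=3, p_1 = 3*8 + 1 = 25, q_1 = 3*1 + 0 = 3.
  i=2: a_2=5, p_2 = 5*25 + 8 = 133, q_2 = 5*3 + 1 = 16.
  i=3: a_3=7, p_3 = 7*133 + 25 = 956, q_3 = 7*16 + 3 = 115.

8/1, 25/3, 133/16, 956/115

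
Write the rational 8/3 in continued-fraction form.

Run the Euclidean algorithm on 8 and 3; the successive quotients are the partial quotients a_0, a_1, ... (each step inverts the fractional part left over by the previous one):
  8 = 2*3 + 2, so a_0 = 2.
  3 = 1*2 + 1, so a_1 = 1.
  2 = 2*1 + 0, so a_2 = 2.
The remainder reaches 0 after 3 divisions, so the expansion has 3 partial quotients, read off in order.

[2; 1, 2]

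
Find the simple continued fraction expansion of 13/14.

Run the Euclidean algorithm on 13 and 14; the successive quotients are the partial quotients a_0, a_1, ... (each step inverts the fractional part left over by the previous one):
  13 = 0*14 + 13, so a_0 = 0.
  14 = 1*13 + 1, so a_1 = 1.
  13 = 13*1 + 0, so a_2 = 13.
The remainder reaches 0 after 3 divisions, so the expansion has 3 partial quotients, read off in order.

[0; 1, 13]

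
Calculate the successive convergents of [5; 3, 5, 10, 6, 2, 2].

5/1, 16/3, 85/16, 866/163, 5281/994, 11428/2151, 28137/5296

Using the convergent recurrence p_i = a_i*p_{i-1} + p_{i-2}, q_i = a_i*q_{i-1} + q_{i-2} with p_{-2}=0, p_{-1}=1, q_{-2}=1, q_{-1}=0:
  i=0: a_0=5, p_0 = 5*1 + 0 = 5, q_0 = 5*0 + 1 = 1.
  i=1: a_1=3, p_1 = 3*5 + 1 = 16, q_1 = 3*1 + 0 = 3.
  i=2: a_2=5, p_2 = 5*16 + 5 = 85, q_2 = 5*3 + 1 = 16.
  i=3: a_3=10, p_3 = 10*85 + 16 = 866, q_3 = 10*16 + 3 = 163.
  i=4: a_4=6, p_4 = 6*866 + 85 = 5281, q_4 = 6*163 + 16 = 994.
  i=5: a_5=2, p_5 = 2*5281 + 866 = 11428, q_5 = 2*994 + 163 = 2151.
  i=6: a_6=2, p_6 = 2*11428 + 5281 = 28137, q_6 = 2*2151 + 994 = 5296.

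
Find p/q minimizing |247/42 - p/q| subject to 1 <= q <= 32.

147/25

Expand x = 247/42 as a continued fraction with the Euclidean algorithm:
  247 = 5*42 + 37, so a_0 = 5.
  42 = 1*37 + 5, so a_1 = 1.
  37 = 7*5 + 2, so a_2 = 7.
  5 = 2*2 + 1, so a_3 = 2.
  2 = 2*1 + 0, so a_4 = 2.
so x = [5; 1, 7, 2, 2].
Convergents (p_i = a_i*p_{i-1} + p_{i-2}, q_i = a_i*q_{i-1} + q_{i-2} with p_{-2}=0, p_{-1}=1, q_{-2}=1, q_{-1}=0), until the denominator exceeds 32:
  i=0: a_0=5, p_0 = 5*1 + 0 = 5, q_0 = 5*0 + 1 = 1.
  i=1: a_1=1, p_1 = 1*5 + 1 = 6, q_1 = 1*1 + 0 = 1.
  i=2: a_2=7, p_2 = 7*6 + 5 = 47, q_2 = 7*1 + 1 = 8.
  i=3: a_3=2, p_3 = 2*47 + 6 = 100, q_3 = 2*8 + 1 = 17.
  i=4: a_4=2, p_4 = 2*100 + 47 = 247, q_4 = 2*17 + 8 = 42.
q_4 = 42 > 32, so the last convergent with denominator <= 32 is p_3/q_3 = 100/17.
The closest fraction with denominator <= 32 is either p_3/q_3 or the intermediate fraction (k*p_3 + p_2)/(k*q_3 + q_2) with the largest k >= 1 whose denominator stays <= 32; these approach x as k grows, and every other convergent or intermediate fraction in range is farther away.
Largest k: floor((32 - q_2)/q_3) = floor((32 - 8)/17) = 1.
That gives (1*100 + 47)/(1*17 + 8) = 147/25.
Compare the errors: |x - 100/17| = |247*17 - 100*42|/(42*17) = 1/714, and |x - 147/25| = |247*25 - 147*42|/(42*25) = 1/1050.
Cross-multiplying, 1*714 = 714 < 1050 = 1*1050, so 1/1050 is smaller: the intermediate fraction 147/25 is closer to x than 100/17.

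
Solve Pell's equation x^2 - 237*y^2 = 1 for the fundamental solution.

(x, y) = (228151, 14820)

First expand sqrt(237) as a continued fraction. With x_i = (sqrt(237) + m_i)/d_i and (m_0, d_0) = (0, 1): a_0 = floor(sqrt(237)) = 15, since 15^2 = 225 <= 237 < 256 = 16^2.
Iterate m_{i+1} = d_i*a_i - m_i, d_{i+1} = (237 - m_{i+1}^2)/d_i, a_{i+1} = floor((a_0 + m_{i+1})/d_{i+1}):
  m_1 = 1*15 - 0 = 15, d_1 = (237 - 15^2)/1 = 12/1 = 12, a_1 = floor((15 + 15)/12) = 2.
  m_2 = 12*2 - 15 = 9, d_2 = (237 - 9^2)/12 = 156/12 = 13, a_2 = floor((15 + 9)/13) = 1.
  m_3 = 13*1 - 9 = 4, d_3 = (237 - 4^2)/13 = 221/13 = 17, a_3 = floor((15 + 4)/17) = 1.
  m_4 = 17*1 - 4 = 13, d_4 = (237 - 13^2)/17 = 68/17 = 4, a_4 = floor((15 + 13)/4) = 7.
  m_5 = 4*7 - 13 = 15, d_5 = (237 - 15^2)/4 = 12/4 = 3, a_5 = floor((15 + 15)/3) = 10.
  m_6 = 3*10 - 15 = 15, d_6 = (237 - 15^2)/3 = 12/3 = 4, a_6 = floor((15 + 15)/4) = 7.
  m_7 = 4*7 - 15 = 13, d_7 = (237 - 13^2)/4 = 68/4 = 17, a_7 = floor((15 + 13)/17) = 1.
  m_8 = 17*1 - 13 = 4, d_8 = (237 - 4^2)/17 = 221/17 = 13, a_8 = floor((15 + 4)/13) = 1.
  m_9 = 13*1 - 4 = 9, d_9 = (237 - 9^2)/13 = 156/13 = 12, a_9 = floor((15 + 9)/12) = 2.
  m_10 = 12*2 - 9 = 15, d_10 = (237 - 15^2)/12 = 12/12 = 1, a_10 = floor((15 + 15)/1) = 30.
  m_11 = 1*30 - 15 = 15, d_11 = (237 - 15^2)/1 = 12/1 = 12: (m_11, d_11) = (m_1, d_1) = (15, 12), so from here the quotients repeat a_1, ..., a_10; the period length is 10.
So sqrt(237) = [15; (2, 1, 1, 7, 10, 7, 1, 1, 2, 30)] with period length k = 10.
k is even, so the fundamental solution of x^2 - 237y^2 = 1 is (p_{k-1}, q_{k-1}) = (p_9, q_9); compute convergents through index 9.
Convergents (p_i = a_i*p_{i-1} + p_{i-2}, q_i = a_i*q_{i-1} + q_{i-2} with p_{-2}=0, p_{-1}=1, q_{-2}=1, q_{-1}=0):
  i=0: a_0=15, p_0 = 15*1 + 0 = 15, q_0 = 15*0 + 1 = 1.
  i=1: a_1=2, p_1 = 2*15 + 1 = 31, q_1 = 2*1 + 0 = 2.
  i=2: a_2=1, p_2 = 1*31 + 15 = 46, q_2 = 1*2 + 1 = 3.
  i=3: a_3=1, p_3 = 1*46 + 31 = 77, q_3 = 1*3 + 2 = 5.
  i=4: a_4=7, p_4 = 7*77 + 46 = 585, q_4 = 7*5 + 3 = 38.
  i=5: a_5=10, p_5 = 10*585 + 77 = 5927, q_5 = 10*38 + 5 = 385.
  i=6: a_6=7, p_6 = 7*5927 + 585 = 42074, q_6 = 7*385 + 38 = 2733.
  i=7: a_7=1, p_7 = 1*42074 + 5927 = 48001, q_7 = 1*2733 + 385 = 3118.
  i=8: a_8=1, p_8 = 1*48001 + 42074 = 90075, q_8 = 1*3118 + 2733 = 5851.
  i=9: a_9=2, p_9 = 2*90075 + 48001 = 228151, q_9 = 2*5851 + 3118 = 14820.
Check: 228151^2 - 237*14820^2 = 52052878801 - 52052878800 = 1, so (x, y) = (228151, 14820) solves the equation, and by the theorem it is the least positive solution.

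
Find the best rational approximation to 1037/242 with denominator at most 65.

Expand x = 1037/242 as a continued fraction with the Euclidean algorithm:
  1037 = 4*242 + 69, so a_0 = 4.
  242 = 3*69 + 35, so a_1 = 3.
  69 = 1*35 + 34, so a_2 = 1.
  35 = 1*34 + 1, so a_3 = 1.
  34 = 34*1 + 0, so a_4 = 34.
so x = [4; 3, 1, 1, 34].
Convergents (p_i = a_i*p_{i-1} + p_{i-2}, q_i = a_i*q_{i-1} + q_{i-2} with p_{-2}=0, p_{-1}=1, q_{-2}=1, q_{-1}=0), until the denominator exceeds 65:
  i=0: a_0=4, p_0 = 4*1 + 0 = 4, q_0 = 4*0 + 1 = 1.
  i=1: a_1=3, p_1 = 3*4 + 1 = 13, q_1 = 3*1 + 0 = 3.
  i=2: a_2=1, p_2 = 1*13 + 4 = 17, q_2 = 1*3 + 1 = 4.
  i=3: a_3=1, p_3 = 1*17 + 13 = 30, q_3 = 1*4 + 3 = 7.
  i=4: a_4=34, p_4 = 34*30 + 17 = 1037, q_4 = 34*7 + 4 = 242.
q_4 = 242 > 65, so the last convergent with denominator <= 65 is p_3/q_3 = 30/7.
The closest fraction with denominator <= 65 is either p_3/q_3 or the intermediate fraction (k*p_3 + p_2)/(k*q_3 + q_2) with the largest k >= 1 whose denominator stays <= 65; these approach x as k grows, and every other convergent or intermediate fraction in range is farther away.
Largest k: floor((65 - q_2)/q_3) = floor((65 - 4)/7) = 8.
That gives (8*30 + 17)/(8*7 + 4) = 257/60.
Compare the errors: |x - 30/7| = |1037*7 - 30*242|/(242*7) = 1/1694, and |x - 257/60| = |1037*60 - 257*242|/(242*60) = 26/14520.
Cross-multiplying, 1*14520 = 14520 < 44044 = 26*1694, so 1/1694 is smaller: the convergent 30/7 is closer to x than 257/60.

30/7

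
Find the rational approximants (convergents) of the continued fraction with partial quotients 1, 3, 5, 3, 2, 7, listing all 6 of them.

Using the convergent recurrence p_i = a_i*p_{i-1} + p_{i-2}, q_i = a_i*q_{i-1} + q_{i-2} with p_{-2}=0, p_{-1}=1, q_{-2}=1, q_{-1}=0:
  i=0: a_0=1, p_0 = 1*1 + 0 = 1, q_0 = 1*0 + 1 = 1.
  i=1: a_1=3, p_1 = 3*1 + 1 = 4, q_1 = 3*1 + 0 = 3.
  i=2: a_2=5, p_2 = 5*4 + 1 = 21, q_2 = 5*3 + 1 = 16.
  i=3: a_3=3, p_3 = 3*21 + 4 = 67, q_3 = 3*16 + 3 = 51.
  i=4: a_4=2, p_4 = 2*67 + 21 = 155, q_4 = 2*51 + 16 = 118.
  i=5: a_5=7, p_5 = 7*155 + 67 = 1152, q_5 = 7*118 + 51 = 877.

1/1, 4/3, 21/16, 67/51, 155/118, 1152/877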